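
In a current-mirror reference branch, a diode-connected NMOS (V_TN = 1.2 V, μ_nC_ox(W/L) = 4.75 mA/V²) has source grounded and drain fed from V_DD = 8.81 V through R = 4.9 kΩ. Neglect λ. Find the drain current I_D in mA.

With gate tied to drain, V_GS = V_DS ≥ V_GS − V_TN, so the device is in saturation.
KCL at the drain: ½ k_n (V_GS − V_TN)² = (V_DD − V_GS)/R.
Let x = V_GS − 1.2. Then 11.6 x² + x − 7.61 = 0, giving x = 0.767 V (positive root), so V_GS = 1.97 V.
I_D = (V_DD − V_GS)/R = (8.81 − 1.97) / 4.9 = 1.4 mA.

I_D = 1.40 mA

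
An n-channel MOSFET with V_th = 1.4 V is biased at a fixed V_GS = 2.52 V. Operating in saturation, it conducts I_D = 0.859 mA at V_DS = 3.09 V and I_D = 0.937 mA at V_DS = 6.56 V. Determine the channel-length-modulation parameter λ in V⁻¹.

With V_GS fixed, I_D ∝ (1 + λ V_DS) in saturation, so I_D2/I_D1 = (1 + λ V_DS2)/(1 + λ V_DS1).
0.937/0.859 = 1.091 = (1 + 6.56 λ)/(1 + 3.09 λ).
Solving: λ (I_D1 V_DS2 − I_D2 V_DS1) = I_D2 − I_D1, so λ = (0.937 − 0.859) / (0.859 × 6.56 − 0.937 × 3.09) = 0.078 / 2.74 = 0.0285 V⁻¹.

λ = 0.0285 V⁻¹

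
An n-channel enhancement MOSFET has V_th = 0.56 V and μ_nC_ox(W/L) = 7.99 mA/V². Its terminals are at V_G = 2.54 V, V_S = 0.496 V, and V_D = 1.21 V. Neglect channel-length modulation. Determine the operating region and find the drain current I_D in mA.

Triode; I_D = 6.43 mA

V_GS = V_G − V_S = 2.54 − 0.496 = 2.04 V; V_DS = V_D − V_S = 1.21 − 0.496 = 0.714 V.
V_ov = V_GS − V_th = 2.04 − 0.56 = 1.48 V.
Since V_DS = 0.714 V < V_ov = 1.48 V, the device is in the triode region.
I_D = k_n [V_ov · V_DS − ½ V_DS²] = 7.99 × [1.48 × 0.714 − 0.5 × 0.714²] = 6.43 mA.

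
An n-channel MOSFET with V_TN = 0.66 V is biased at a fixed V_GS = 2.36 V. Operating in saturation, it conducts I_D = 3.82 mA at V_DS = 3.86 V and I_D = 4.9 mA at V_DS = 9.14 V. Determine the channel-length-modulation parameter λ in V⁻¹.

λ = 0.0675 V⁻¹

With V_GS fixed, I_D ∝ (1 + λ V_DS) in saturation, so I_D2/I_D1 = (1 + λ V_DS2)/(1 + λ V_DS1).
4.9/3.82 = 1.283 = (1 + 9.14 λ)/(1 + 3.86 λ).
Solving: λ (I_D1 V_DS2 − I_D2 V_DS1) = I_D2 − I_D1, so λ = (4.9 − 3.82) / (3.82 × 9.14 − 4.9 × 3.86) = 1.08 / 16 = 0.0675 V⁻¹.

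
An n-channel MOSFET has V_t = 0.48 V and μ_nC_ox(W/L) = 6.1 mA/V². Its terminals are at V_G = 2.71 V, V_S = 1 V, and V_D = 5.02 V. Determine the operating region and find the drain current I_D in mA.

V_GS = V_G − V_S = 2.71 − 1 = 1.71 V; V_DS = V_D − V_S = 5.02 − 1 = 4.02 V.
V_ov = V_GS − V_t = 1.71 − 0.48 = 1.23 V.
Since V_DS = 4.02 V ≥ V_ov = 1.23 V, the device is in saturation.
I_D = ½ k_n V_ov² = 0.5 × 6.1 × 1.23² = 4.61 mA.

Saturation; I_D = 4.61 mA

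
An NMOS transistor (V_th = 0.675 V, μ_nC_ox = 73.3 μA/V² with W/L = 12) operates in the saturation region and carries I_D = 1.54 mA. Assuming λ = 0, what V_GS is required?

V_GS = 2.55 V

k_n = μ_nC_ox · (W/L) = 0.8796 mA/V².
In saturation I_D = ½ k_n (V_GS − V_th)², so V_GS − V_th = √(2 I_D / k_n) = √(2 × 1.54 / 0.8796) = 1.87 V.
V_GS = 0.675 + 1.87 = 2.55 V.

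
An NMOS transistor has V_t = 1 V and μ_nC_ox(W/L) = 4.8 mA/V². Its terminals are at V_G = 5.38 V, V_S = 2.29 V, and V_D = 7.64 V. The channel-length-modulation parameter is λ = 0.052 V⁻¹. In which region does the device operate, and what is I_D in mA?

V_GS = V_G − V_S = 5.38 − 2.29 = 3.09 V; V_DS = V_D − V_S = 7.64 − 2.29 = 5.35 V.
V_ov = V_GS − V_t = 3.09 − 1 = 2.09 V.
Since V_DS = 5.35 V ≥ V_ov = 2.09 V, the device is in saturation.
I_D = ½ k_n V_ov² (1 + λ V_DS) = 0.5 × 4.8 × 2.09² × (1 + 0.052 × 5.35) = 13.4 mA.

Saturation; I_D = 13.4 mA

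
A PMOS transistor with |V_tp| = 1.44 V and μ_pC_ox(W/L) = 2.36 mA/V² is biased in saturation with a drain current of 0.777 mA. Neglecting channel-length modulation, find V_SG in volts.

V_SG = 2.25 V

In saturation I_D = ½ k_p (V_SG − |V_tp|)², so V_SG − |V_tp| = √(2 I_D / k_p) = √(2 × 0.777 / 2.36) = 0.811 V.
V_SG = 1.44 + 0.811 = 2.25 V.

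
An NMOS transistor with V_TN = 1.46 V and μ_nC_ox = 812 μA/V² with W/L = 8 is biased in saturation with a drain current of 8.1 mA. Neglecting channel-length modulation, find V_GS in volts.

V_GS = 3.04 V

k_n = μ_nC_ox · (W/L) = 6.496 mA/V².
In saturation I_D = ½ k_n (V_GS − V_TN)², so V_GS − V_TN = √(2 I_D / k_n) = √(2 × 8.1 / 6.496) = 1.58 V.
V_GS = 1.46 + 1.58 = 3.04 V.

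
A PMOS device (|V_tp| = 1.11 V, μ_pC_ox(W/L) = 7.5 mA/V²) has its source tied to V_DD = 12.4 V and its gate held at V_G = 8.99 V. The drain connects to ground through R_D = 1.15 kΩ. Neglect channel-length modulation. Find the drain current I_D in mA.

V_SG = V_DD − V_G = 12.4 − 8.99 = 3.41 V, so V_ov = 3.41 − 1.11 = 2.3 V.
Assume saturation: I_D = ½ k_p V_ov² = 0.5 × 7.5 × 2.3² = 19.8 mA, giving V_SD = V_DD − I_D R_D = 12.4 − 19.8 × 1.15 = -10.4 V.
But -10.4 V < V_ov = 2.3 V, so the device is actually in triode.
In triode I_D = k_p[V_ov V_SD − ½ V_SD²] and I_D = (V_DD − V_SD)/R_D. Equating: 4.31 V_SD² − 20.84 V_SD + 12.4 = 0, giving V_SD = 0.695 V (the root below V_ov).
I_D = (12.4 − 0.695) / 1.15 = 10.2 mA.

I_D = 10.2 mA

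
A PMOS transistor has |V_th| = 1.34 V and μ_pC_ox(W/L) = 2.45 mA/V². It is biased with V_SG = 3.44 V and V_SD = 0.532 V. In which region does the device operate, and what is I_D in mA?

Triode; I_D = 2.39 mA

V_ov = V_SG − |V_th| = 3.44 − 1.34 = 2.1 V.
Since V_SD = 0.532 V < V_ov = 2.1 V, the device is in the triode region.
I_D = k_p [V_ov · V_SD − ½ V_SD²] = 2.45 × [2.1 × 0.532 − 0.5 × 0.532²] = 2.39 mA.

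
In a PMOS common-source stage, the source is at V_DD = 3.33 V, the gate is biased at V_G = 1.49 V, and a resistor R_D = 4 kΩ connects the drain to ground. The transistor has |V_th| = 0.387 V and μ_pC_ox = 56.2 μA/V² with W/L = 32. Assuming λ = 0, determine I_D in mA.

V_SG = V_DD − V_G = 3.33 − 1.49 = 1.84 V, so V_ov = 1.84 − 0.387 = 1.45 V.
k_p = μ_pC_ox · (W/L) = 1.798 mA/V².
Assume saturation: I_D = ½ k_p V_ov² = 0.5 × 1.798 × 1.45² = 1.9 mA, giving V_SD = V_DD − I_D R_D = 3.33 − 1.9 × 4 = -4.26 V.
But -4.26 V < V_ov = 1.45 V, so the device is actually in triode.
In triode I_D = k_p[V_ov V_SD − ½ V_SD²] and I_D = (V_DD − V_SD)/R_D. Equating: 3.6 V_SD² − 11.45 V_SD + 3.33 = 0, giving V_SD = 0.324 V (the root below V_ov).
I_D = (3.33 − 0.324) / 4 = 0.752 mA.

I_D = 0.752 mA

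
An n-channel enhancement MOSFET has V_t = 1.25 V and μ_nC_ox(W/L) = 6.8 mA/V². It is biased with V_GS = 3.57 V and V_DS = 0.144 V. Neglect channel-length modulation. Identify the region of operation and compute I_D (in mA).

Triode; I_D = 2.20 mA

V_ov = V_GS − V_t = 3.57 − 1.25 = 2.32 V.
Since V_DS = 0.144 V < V_ov = 2.32 V, the device is in the triode region.
I_D = k_n [V_ov · V_DS − ½ V_DS²] = 6.8 × [2.32 × 0.144 − 0.5 × 0.144²] = 2.2 mA.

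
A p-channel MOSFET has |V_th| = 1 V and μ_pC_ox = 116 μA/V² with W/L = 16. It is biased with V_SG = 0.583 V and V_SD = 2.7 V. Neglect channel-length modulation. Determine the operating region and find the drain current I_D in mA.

V_SG = 0.583 V < |V_th| = 1 V, so the transistor is in cutoff.

Cutoff; I_D = 0 mA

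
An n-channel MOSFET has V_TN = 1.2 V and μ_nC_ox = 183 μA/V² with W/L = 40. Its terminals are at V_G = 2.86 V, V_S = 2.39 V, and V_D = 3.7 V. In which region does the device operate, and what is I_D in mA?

V_GS = V_G − V_S = 2.86 − 2.39 = 0.47 V; V_DS = V_D − V_S = 3.7 − 2.39 = 1.31 V.
V_GS = 0.47 V < V_TN = 1.2 V, so the transistor is in cutoff.

Cutoff; I_D = 0 mA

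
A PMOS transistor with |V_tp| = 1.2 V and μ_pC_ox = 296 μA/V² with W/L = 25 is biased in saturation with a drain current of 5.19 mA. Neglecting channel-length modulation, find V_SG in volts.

k_p = μ_pC_ox · (W/L) = 7.4 mA/V².
In saturation I_D = ½ k_p (V_SG − |V_tp|)², so V_SG − |V_tp| = √(2 I_D / k_p) = √(2 × 5.19 / 7.4) = 1.18 V.
V_SG = 1.2 + 1.18 = 2.38 V.

V_SG = 2.38 V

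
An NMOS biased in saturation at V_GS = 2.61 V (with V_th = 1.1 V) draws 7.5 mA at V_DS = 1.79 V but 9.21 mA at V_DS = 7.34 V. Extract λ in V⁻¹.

λ = 0.0443 V⁻¹

With V_GS fixed, I_D ∝ (1 + λ V_DS) in saturation, so I_D2/I_D1 = (1 + λ V_DS2)/(1 + λ V_DS1).
9.21/7.5 = 1.228 = (1 + 7.34 λ)/(1 + 1.79 λ).
Solving: λ (I_D1 V_DS2 − I_D2 V_DS1) = I_D2 − I_D1, so λ = (9.21 − 7.5) / (7.5 × 7.34 − 9.21 × 1.79) = 1.71 / 38.6 = 0.0443 V⁻¹.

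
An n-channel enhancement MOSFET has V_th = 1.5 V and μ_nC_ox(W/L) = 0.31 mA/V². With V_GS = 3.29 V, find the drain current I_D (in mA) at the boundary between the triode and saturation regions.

I_D = 0.497 mA

At the boundary V_DS = V_ov = V_GS − V_th = 3.29 − 1.5 = 1.79 V.
I_D = ½ k_n V_ov² = 0.5 × 0.31 × 1.79² = 0.497 mA.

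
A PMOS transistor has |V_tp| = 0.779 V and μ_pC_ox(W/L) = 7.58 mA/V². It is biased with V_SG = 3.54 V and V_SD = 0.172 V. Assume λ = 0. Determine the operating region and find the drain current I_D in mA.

V_ov = V_SG − |V_tp| = 3.54 − 0.779 = 2.76 V.
Since V_SD = 0.172 V < V_ov = 2.76 V, the device is in the triode region.
I_D = k_p [V_ov · V_SD − ½ V_SD²] = 7.58 × [2.76 × 0.172 − 0.5 × 0.172²] = 3.49 mA.

Triode; I_D = 3.49 mA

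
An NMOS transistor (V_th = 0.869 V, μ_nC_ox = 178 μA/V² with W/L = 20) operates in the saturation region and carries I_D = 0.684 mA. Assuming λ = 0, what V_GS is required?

V_GS = 1.49 V

k_n = μ_nC_ox · (W/L) = 3.56 mA/V².
In saturation I_D = ½ k_n (V_GS − V_th)², so V_GS − V_th = √(2 I_D / k_n) = √(2 × 0.684 / 3.56) = 0.62 V.
V_GS = 0.869 + 0.62 = 1.49 V.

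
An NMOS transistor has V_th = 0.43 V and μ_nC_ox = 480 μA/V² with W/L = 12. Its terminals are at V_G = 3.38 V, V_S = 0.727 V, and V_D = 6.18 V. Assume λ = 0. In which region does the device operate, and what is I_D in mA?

Saturation; I_D = 14.2 mA

V_GS = V_G − V_S = 3.38 − 0.727 = 2.65 V; V_DS = V_D − V_S = 6.18 − 0.727 = 5.45 V.
k_n = μ_nC_ox · (W/L) = 5.76 mA/V².
V_ov = V_GS − V_th = 2.65 − 0.43 = 2.22 V.
Since V_DS = 5.45 V ≥ V_ov = 2.22 V, the device is in saturation.
I_D = ½ k_n V_ov² = 0.5 × 5.76 × 2.22² = 14.2 mA.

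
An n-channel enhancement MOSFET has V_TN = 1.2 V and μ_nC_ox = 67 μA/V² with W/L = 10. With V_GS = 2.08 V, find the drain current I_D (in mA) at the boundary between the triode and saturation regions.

At the boundary V_DS = V_ov = V_GS − V_TN = 2.08 − 1.2 = 0.88 V.
k_n = μ_nC_ox · (W/L) = 0.67 mA/V².
I_D = ½ k_n V_ov² = 0.5 × 0.67 × 0.88² = 0.259 mA.

I_D = 0.259 mA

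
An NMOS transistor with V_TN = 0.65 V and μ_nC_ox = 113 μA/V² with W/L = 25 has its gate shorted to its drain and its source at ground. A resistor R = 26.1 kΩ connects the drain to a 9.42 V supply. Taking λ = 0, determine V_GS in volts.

With gate tied to drain, V_GS = V_DS ≥ V_GS − V_TN, so the device is in saturation.
k_n = μ_nC_ox · (W/L) = 2.825 mA/V².
KCL at the drain: ½ k_n (V_GS − V_TN)² = (V_DD − V_GS)/R.
Let x = V_GS − 0.65. Then 36.9 x² + x − 8.77 = 0, giving x = 0.474 V (positive root), so V_GS = 1.12 V.
I_D = (V_DD − V_GS)/R = (9.42 − 1.12) / 26.1 = 0.318 mA.

V_GS = 1.12 V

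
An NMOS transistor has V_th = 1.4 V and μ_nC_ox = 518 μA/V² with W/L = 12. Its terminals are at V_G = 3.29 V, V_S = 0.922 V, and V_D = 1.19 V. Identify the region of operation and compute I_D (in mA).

Triode; I_D = 1.39 mA

V_GS = V_G − V_S = 3.29 − 0.922 = 2.37 V; V_DS = V_D − V_S = 1.19 − 0.922 = 0.268 V.
k_n = μ_nC_ox · (W/L) = 6.216 mA/V².
V_ov = V_GS − V_th = 2.37 − 1.4 = 0.968 V.
Since V_DS = 0.268 V < V_ov = 0.968 V, the device is in the triode region.
I_D = k_n [V_ov · V_DS − ½ V_DS²] = 6.216 × [0.968 × 0.268 − 0.5 × 0.268²] = 1.39 mA.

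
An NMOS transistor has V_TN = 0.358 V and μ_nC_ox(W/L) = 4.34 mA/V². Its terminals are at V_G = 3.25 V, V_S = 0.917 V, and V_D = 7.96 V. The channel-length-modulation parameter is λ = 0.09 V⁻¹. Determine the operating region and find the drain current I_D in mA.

V_GS = V_G − V_S = 3.25 − 0.917 = 2.33 V; V_DS = V_D − V_S = 7.96 − 0.917 = 7.04 V.
V_ov = V_GS − V_TN = 2.33 − 0.358 = 1.98 V.
Since V_DS = 7.04 V ≥ V_ov = 1.98 V, the device is in saturation.
I_D = ½ k_n V_ov² (1 + λ V_DS) = 0.5 × 4.34 × 1.98² × (1 + 0.09 × 7.04) = 13.8 mA.

Saturation; I_D = 13.8 mA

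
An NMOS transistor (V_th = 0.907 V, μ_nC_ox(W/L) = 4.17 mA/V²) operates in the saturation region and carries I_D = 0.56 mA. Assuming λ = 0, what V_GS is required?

V_GS = 1.43 V

In saturation I_D = ½ k_n (V_GS − V_th)², so V_GS − V_th = √(2 I_D / k_n) = √(2 × 0.56 / 4.17) = 0.518 V.
V_GS = 0.907 + 0.518 = 1.43 V.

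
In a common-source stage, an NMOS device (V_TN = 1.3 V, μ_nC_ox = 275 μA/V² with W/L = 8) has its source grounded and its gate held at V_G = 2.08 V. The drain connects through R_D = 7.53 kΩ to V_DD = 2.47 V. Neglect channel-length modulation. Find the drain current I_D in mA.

I_D = 0.301 mA

V_GS = V_G = 2.08 V, so V_ov = 2.08 − 1.3 = 0.78 V.
k_n = μ_nC_ox · (W/L) = 2.2 mA/V².
Assume saturation: I_D = ½ k_n V_ov² = 0.5 × 2.2 × 0.78² = 0.669 mA, giving V_DS = V_DD − I_D R_D = 2.47 − 0.669 × 7.53 = -2.57 V.
But -2.57 V < V_ov = 0.78 V, so the device is actually in triode.
In triode I_D = k_n[V_ov V_DS − ½ V_DS²] and I_D = (V_DD − V_DS)/R_D. Equating: 8.28 V_DS² − 13.92 V_DS + 2.47 = 0, giving V_DS = 0.202 V (the root below V_ov).
I_D = (2.47 − 0.202) / 7.53 = 0.301 mA.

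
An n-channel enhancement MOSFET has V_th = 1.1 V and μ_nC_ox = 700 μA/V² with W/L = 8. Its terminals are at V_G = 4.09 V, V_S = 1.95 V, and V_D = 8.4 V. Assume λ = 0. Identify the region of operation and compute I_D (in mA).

V_GS = V_G − V_S = 4.09 − 1.95 = 2.14 V; V_DS = V_D − V_S = 8.4 − 1.95 = 6.45 V.
k_n = μ_nC_ox · (W/L) = 5.6 mA/V².
V_ov = V_GS − V_th = 2.14 − 1.1 = 1.04 V.
Since V_DS = 6.45 V ≥ V_ov = 1.04 V, the device is in saturation.
I_D = ½ k_n V_ov² = 0.5 × 5.6 × 1.04² = 3.03 mA.

Saturation; I_D = 3.03 mA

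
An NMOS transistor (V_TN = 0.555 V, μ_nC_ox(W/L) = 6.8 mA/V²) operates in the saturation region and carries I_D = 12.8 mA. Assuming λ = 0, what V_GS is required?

V_GS = 2.50 V

In saturation I_D = ½ k_n (V_GS − V_TN)², so V_GS − V_TN = √(2 I_D / k_n) = √(2 × 12.8 / 6.8) = 1.94 V.
V_GS = 0.555 + 1.94 = 2.5 V.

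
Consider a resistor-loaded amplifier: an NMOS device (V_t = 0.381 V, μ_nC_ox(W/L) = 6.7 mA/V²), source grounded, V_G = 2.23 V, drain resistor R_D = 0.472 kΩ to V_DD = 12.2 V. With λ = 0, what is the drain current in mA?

I_D = 11.5 mA

V_GS = V_G = 2.23 V, so V_ov = 2.23 − 0.381 = 1.85 V.
Assume saturation: I_D = ½ k_n V_ov² = 0.5 × 6.7 × 1.85² = 11.5 mA, giving V_DS = V_DD − I_D R_D = 12.2 − 11.5 × 0.472 = 6.79 V.
V_DS = 6.79 V ≥ V_ov = 1.85 V, confirming saturation.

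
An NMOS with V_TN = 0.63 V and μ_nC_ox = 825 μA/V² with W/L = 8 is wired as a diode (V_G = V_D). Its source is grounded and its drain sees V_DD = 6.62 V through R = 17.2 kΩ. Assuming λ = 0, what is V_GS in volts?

V_GS = 0.946 V

With gate tied to drain, V_GS = V_DS ≥ V_GS − V_TN, so the device is in saturation.
k_n = μ_nC_ox · (W/L) = 6.6 mA/V².
KCL at the drain: ½ k_n (V_GS − V_TN)² = (V_DD − V_GS)/R.
Let x = V_GS − 0.63. Then 56.8 x² + x − 5.99 = 0, giving x = 0.316 V (positive root), so V_GS = 0.946 V.
I_D = (V_DD − V_GS)/R = (6.62 − 0.946) / 17.2 = 0.33 mA.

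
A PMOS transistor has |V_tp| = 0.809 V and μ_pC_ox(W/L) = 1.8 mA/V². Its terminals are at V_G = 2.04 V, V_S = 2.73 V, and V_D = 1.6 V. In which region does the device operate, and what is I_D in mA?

V_SG = V_S − V_G = 2.73 − 2.04 = 0.69 V; V_SD = V_S − V_D = 2.73 − 1.6 = 1.13 V.
V_SG = 0.69 V < |V_tp| = 0.809 V, so the transistor is in cutoff.

Cutoff; I_D = 0 mA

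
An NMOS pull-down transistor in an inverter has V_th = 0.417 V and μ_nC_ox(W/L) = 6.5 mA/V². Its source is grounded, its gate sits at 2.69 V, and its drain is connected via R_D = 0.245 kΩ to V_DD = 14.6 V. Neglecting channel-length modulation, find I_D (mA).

I_D = 16.8 mA

V_GS = V_G = 2.69 V, so V_ov = 2.69 − 0.417 = 2.27 V.
Assume saturation: I_D = ½ k_n V_ov² = 0.5 × 6.5 × 2.27² = 16.8 mA, giving V_DS = V_DD − I_D R_D = 14.6 − 16.8 × 0.245 = 10.5 V.
V_DS = 10.5 V ≥ V_ov = 2.27 V, confirming saturation.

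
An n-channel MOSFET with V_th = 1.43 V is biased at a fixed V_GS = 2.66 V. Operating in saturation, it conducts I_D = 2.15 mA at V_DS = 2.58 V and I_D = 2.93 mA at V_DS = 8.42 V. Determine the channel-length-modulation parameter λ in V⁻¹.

With V_GS fixed, I_D ∝ (1 + λ V_DS) in saturation, so I_D2/I_D1 = (1 + λ V_DS2)/(1 + λ V_DS1).
2.93/2.15 = 1.363 = (1 + 8.42 λ)/(1 + 2.58 λ).
Solving: λ (I_D1 V_DS2 − I_D2 V_DS1) = I_D2 − I_D1, so λ = (2.93 − 2.15) / (2.15 × 8.42 − 2.93 × 2.58) = 0.78 / 10.5 = 0.074 V⁻¹.

λ = 0.0740 V⁻¹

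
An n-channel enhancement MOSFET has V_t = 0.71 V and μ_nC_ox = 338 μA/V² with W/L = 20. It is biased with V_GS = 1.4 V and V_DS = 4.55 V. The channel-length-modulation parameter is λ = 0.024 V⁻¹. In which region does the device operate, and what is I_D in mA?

Saturation; I_D = 1.78 mA

k_n = μ_nC_ox · (W/L) = 6.76 mA/V².
V_ov = V_GS − V_t = 1.4 − 0.71 = 0.69 V.
Since V_DS = 4.55 V ≥ V_ov = 0.69 V, the device is in saturation.
I_D = ½ k_n V_ov² (1 + λ V_DS) = 0.5 × 6.76 × 0.69² × (1 + 0.024 × 4.55) = 1.78 mA.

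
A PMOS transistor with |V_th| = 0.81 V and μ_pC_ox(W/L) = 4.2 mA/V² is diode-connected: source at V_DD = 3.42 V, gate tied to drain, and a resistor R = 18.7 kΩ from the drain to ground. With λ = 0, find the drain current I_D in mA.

I_D = 0.126 mA

With gate tied to drain, V_SG = V_SD ≥ V_SG − |V_th|, so the device is in saturation.
KCL at the drain: ½ k_p (V_SG − |V_th|)² = (V_DD − V_SG)/R.
Let x = V_SG − 0.81. Then 39.3 x² + x − 2.61 = 0, giving x = 0.245 V (positive root), so V_SG = 1.06 V.
I_D = (V_DD − V_SG)/R = (3.42 − 1.06) / 18.7 = 0.126 mA.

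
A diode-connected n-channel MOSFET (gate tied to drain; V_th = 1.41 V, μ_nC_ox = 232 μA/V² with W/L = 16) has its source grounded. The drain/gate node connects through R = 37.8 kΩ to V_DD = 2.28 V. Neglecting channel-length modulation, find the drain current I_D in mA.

I_D = 0.0203 mA

With gate tied to drain, V_GS = V_DS ≥ V_GS − V_th, so the device is in saturation.
k_n = μ_nC_ox · (W/L) = 3.712 mA/V².
KCL at the drain: ½ k_n (V_GS − V_th)² = (V_DD − V_GS)/R.
Let x = V_GS − 1.41. Then 70.2 x² + x − 0.87 = 0, giving x = 0.104 V (positive root), so V_GS = 1.51 V.
I_D = (V_DD − V_GS)/R = (2.28 − 1.51) / 37.8 = 0.0203 mA.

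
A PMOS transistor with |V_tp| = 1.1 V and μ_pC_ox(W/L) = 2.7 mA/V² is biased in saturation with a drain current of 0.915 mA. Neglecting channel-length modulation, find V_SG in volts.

V_SG = 1.92 V

In saturation I_D = ½ k_p (V_SG − |V_tp|)², so V_SG − |V_tp| = √(2 I_D / k_p) = √(2 × 0.915 / 2.7) = 0.823 V.
V_SG = 1.1 + 0.823 = 1.92 V.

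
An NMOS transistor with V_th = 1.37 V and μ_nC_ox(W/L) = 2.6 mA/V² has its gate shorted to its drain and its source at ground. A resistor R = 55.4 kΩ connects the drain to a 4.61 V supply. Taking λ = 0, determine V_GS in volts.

With gate tied to drain, V_GS = V_DS ≥ V_GS − V_th, so the device is in saturation.
KCL at the drain: ½ k_n (V_GS − V_th)² = (V_DD − V_GS)/R.
Let x = V_GS − 1.37. Then 72 x² + x − 3.24 = 0, giving x = 0.205 V (positive root), so V_GS = 1.58 V.
I_D = (V_DD − V_GS)/R = (4.61 − 1.58) / 55.4 = 0.0548 mA.

V_GS = 1.58 V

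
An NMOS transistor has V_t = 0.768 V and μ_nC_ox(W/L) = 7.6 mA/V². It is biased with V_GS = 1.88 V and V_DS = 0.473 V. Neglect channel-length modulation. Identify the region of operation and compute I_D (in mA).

Triode; I_D = 3.15 mA

V_ov = V_GS − V_t = 1.88 − 0.768 = 1.11 V.
Since V_DS = 0.473 V < V_ov = 1.11 V, the device is in the triode region.
I_D = k_n [V_ov · V_DS − ½ V_DS²] = 7.6 × [1.11 × 0.473 − 0.5 × 0.473²] = 3.15 mA.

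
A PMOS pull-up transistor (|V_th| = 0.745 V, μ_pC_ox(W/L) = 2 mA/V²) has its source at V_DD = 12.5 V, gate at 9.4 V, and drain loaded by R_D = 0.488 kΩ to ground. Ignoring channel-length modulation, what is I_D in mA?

I_D = 5.55 mA

V_SG = V_DD − V_G = 12.5 − 9.4 = 3.1 V, so V_ov = 3.1 − 0.745 = 2.35 V.
Assume saturation: I_D = ½ k_p V_ov² = 0.5 × 2 × 2.35² = 5.55 mA, giving V_SD = V_DD − I_D R_D = 12.5 − 5.55 × 0.488 = 9.79 V.
V_SD = 9.79 V ≥ V_ov = 2.35 V, confirming saturation.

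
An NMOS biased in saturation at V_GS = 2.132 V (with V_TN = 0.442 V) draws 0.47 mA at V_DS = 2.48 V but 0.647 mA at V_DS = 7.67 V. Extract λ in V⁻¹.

With V_GS fixed, I_D ∝ (1 + λ V_DS) in saturation, so I_D2/I_D1 = (1 + λ V_DS2)/(1 + λ V_DS1).
0.647/0.47 = 1.377 = (1 + 7.67 λ)/(1 + 2.48 λ).
Solving: λ (I_D1 V_DS2 − I_D2 V_DS1) = I_D2 − I_D1, so λ = (0.647 − 0.47) / (0.47 × 7.67 − 0.647 × 2.48) = 0.177 / 2 = 0.0885 V⁻¹.

λ = 0.0885 V⁻¹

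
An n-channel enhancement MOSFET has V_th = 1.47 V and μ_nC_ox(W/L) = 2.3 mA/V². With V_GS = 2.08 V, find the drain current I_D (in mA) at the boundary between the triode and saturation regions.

At the boundary V_DS = V_ov = V_GS − V_th = 2.08 − 1.47 = 0.61 V.
I_D = ½ k_n V_ov² = 0.5 × 2.3 × 0.61² = 0.428 mA.

I_D = 0.428 mA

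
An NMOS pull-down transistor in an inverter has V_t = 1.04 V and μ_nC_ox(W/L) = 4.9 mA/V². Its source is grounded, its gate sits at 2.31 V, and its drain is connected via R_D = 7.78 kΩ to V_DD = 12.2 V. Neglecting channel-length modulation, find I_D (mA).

V_GS = V_G = 2.31 V, so V_ov = 2.31 − 1.04 = 1.27 V.
Assume saturation: I_D = ½ k_n V_ov² = 0.5 × 4.9 × 1.27² = 3.95 mA, giving V_DS = V_DD − I_D R_D = 12.2 − 3.95 × 7.78 = -18.5 V.
But -18.5 V < V_ov = 1.27 V, so the device is actually in triode.
In triode I_D = k_n[V_ov V_DS − ½ V_DS²] and I_D = (V_DD − V_DS)/R_D. Equating: 19.1 V_DS² − 49.41 V_DS + 12.2 = 0, giving V_DS = 0.276 V (the root below V_ov).
I_D = (12.2 − 0.276) / 7.78 = 1.53 mA.

I_D = 1.53 mA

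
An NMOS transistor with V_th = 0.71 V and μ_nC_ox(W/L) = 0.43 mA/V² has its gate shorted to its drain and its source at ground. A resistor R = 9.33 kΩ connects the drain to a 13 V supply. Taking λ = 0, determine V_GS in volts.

V_GS = 2.95 V

With gate tied to drain, V_GS = V_DS ≥ V_GS − V_th, so the device is in saturation.
KCL at the drain: ½ k_n (V_GS − V_th)² = (V_DD − V_GS)/R.
Let x = V_GS − 0.71. Then 2.01 x² + x − 12.29 = 0, giving x = 2.24 V (positive root), so V_GS = 2.95 V.
I_D = (V_DD − V_GS)/R = (13 − 2.95) / 9.33 = 1.08 mA.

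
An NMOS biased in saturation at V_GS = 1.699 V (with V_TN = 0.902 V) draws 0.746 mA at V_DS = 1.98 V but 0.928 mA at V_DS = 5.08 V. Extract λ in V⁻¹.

λ = 0.0932 V⁻¹

With V_GS fixed, I_D ∝ (1 + λ V_DS) in saturation, so I_D2/I_D1 = (1 + λ V_DS2)/(1 + λ V_DS1).
0.928/0.746 = 1.244 = (1 + 5.08 λ)/(1 + 1.98 λ).
Solving: λ (I_D1 V_DS2 − I_D2 V_DS1) = I_D2 − I_D1, so λ = (0.928 − 0.746) / (0.746 × 5.08 − 0.928 × 1.98) = 0.182 / 1.95 = 0.0932 V⁻¹.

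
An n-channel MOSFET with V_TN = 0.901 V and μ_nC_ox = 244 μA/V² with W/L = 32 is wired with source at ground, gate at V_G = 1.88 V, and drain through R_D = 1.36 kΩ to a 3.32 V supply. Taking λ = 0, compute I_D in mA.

I_D = 2.19 mA

V_GS = V_G = 1.88 V, so V_ov = 1.88 − 0.901 = 0.979 V.
k_n = μ_nC_ox · (W/L) = 7.808 mA/V².
Assume saturation: I_D = ½ k_n V_ov² = 0.5 × 7.808 × 0.979² = 3.74 mA, giving V_DS = V_DD − I_D R_D = 3.32 − 3.74 × 1.36 = -1.77 V.
But -1.77 V < V_ov = 0.979 V, so the device is actually in triode.
In triode I_D = k_n[V_ov V_DS − ½ V_DS²] and I_D = (V_DD − V_DS)/R_D. Equating: 5.31 V_DS² − 11.4 V_DS + 3.32 = 0, giving V_DS = 0.348 V (the root below V_ov).
I_D = (3.32 − 0.348) / 1.36 = 2.19 mA.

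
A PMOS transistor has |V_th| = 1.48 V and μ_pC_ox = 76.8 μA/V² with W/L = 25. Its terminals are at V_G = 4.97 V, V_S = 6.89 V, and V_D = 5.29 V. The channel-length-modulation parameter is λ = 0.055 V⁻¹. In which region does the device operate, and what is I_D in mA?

Saturation; I_D = 0.202 mA

V_SG = V_S − V_G = 6.89 − 4.97 = 1.92 V; V_SD = V_S − V_D = 6.89 − 5.29 = 1.6 V.
k_p = μ_pC_ox · (W/L) = 1.92 mA/V².
V_ov = V_SG − |V_th| = 1.92 − 1.48 = 0.44 V.
Since V_SD = 1.6 V ≥ V_ov = 0.44 V, the device is in saturation.
I_D = ½ k_p V_ov² (1 + λ V_SD) = 0.5 × 1.92 × 0.44² × (1 + 0.055 × 1.6) = 0.202 mA.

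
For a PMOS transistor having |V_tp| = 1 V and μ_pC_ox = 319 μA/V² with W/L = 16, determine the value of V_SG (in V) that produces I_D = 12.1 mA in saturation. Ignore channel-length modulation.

V_SG = 3.18 V

k_p = μ_pC_ox · (W/L) = 5.104 mA/V².
In saturation I_D = ½ k_p (V_SG − |V_tp|)², so V_SG − |V_tp| = √(2 I_D / k_p) = √(2 × 12.1 / 5.104) = 2.18 V.
V_SG = 1 + 2.18 = 3.18 V.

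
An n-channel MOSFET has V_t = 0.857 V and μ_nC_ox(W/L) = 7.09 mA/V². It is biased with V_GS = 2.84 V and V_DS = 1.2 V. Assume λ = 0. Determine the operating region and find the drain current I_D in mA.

V_ov = V_GS − V_t = 2.84 − 0.857 = 1.98 V.
Since V_DS = 1.2 V < V_ov = 1.98 V, the device is in the triode region.
I_D = k_n [V_ov · V_DS − ½ V_DS²] = 7.09 × [1.98 × 1.2 − 0.5 × 1.2²] = 11.8 mA.

Triode; I_D = 11.8 mA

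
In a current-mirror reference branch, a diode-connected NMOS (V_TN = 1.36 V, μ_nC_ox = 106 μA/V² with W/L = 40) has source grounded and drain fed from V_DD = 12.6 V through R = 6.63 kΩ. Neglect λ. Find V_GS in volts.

With gate tied to drain, V_GS = V_DS ≥ V_GS − V_TN, so the device is in saturation.
k_n = μ_nC_ox · (W/L) = 4.24 mA/V².
KCL at the drain: ½ k_n (V_GS − V_TN)² = (V_DD − V_GS)/R.
Let x = V_GS − 1.36. Then 14.1 x² + x − 11.24 = 0, giving x = 0.859 V (positive root), so V_GS = 2.22 V.
I_D = (V_DD − V_GS)/R = (12.6 − 2.22) / 6.63 = 1.57 mA.

V_GS = 2.22 V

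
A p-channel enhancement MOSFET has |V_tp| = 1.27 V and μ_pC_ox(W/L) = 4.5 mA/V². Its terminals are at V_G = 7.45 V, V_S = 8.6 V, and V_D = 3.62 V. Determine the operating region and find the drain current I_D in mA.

Cutoff; I_D = 0 mA

V_SG = V_S − V_G = 8.6 − 7.45 = 1.15 V; V_SD = V_S − V_D = 8.6 − 3.62 = 4.98 V.
V_SG = 1.15 V < |V_tp| = 1.27 V, so the transistor is in cutoff.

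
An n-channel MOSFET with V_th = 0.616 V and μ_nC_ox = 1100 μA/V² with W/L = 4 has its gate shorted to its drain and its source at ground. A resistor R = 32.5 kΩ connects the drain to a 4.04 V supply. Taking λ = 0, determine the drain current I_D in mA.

With gate tied to drain, V_GS = V_DS ≥ V_GS − V_th, so the device is in saturation.
k_n = μ_nC_ox · (W/L) = 4.4 mA/V².
KCL at the drain: ½ k_n (V_GS − V_th)² = (V_DD − V_GS)/R.
Let x = V_GS − 0.616. Then 71.5 x² + x − 3.424 = 0, giving x = 0.212 V (positive root), so V_GS = 0.828 V.
I_D = (V_DD − V_GS)/R = (4.04 − 0.828) / 32.5 = 0.0988 mA.

I_D = 0.0988 mA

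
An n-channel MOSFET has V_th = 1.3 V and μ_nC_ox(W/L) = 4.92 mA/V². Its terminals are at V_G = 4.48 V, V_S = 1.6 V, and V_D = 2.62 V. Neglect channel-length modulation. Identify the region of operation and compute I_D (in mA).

V_GS = V_G − V_S = 4.48 − 1.6 = 2.88 V; V_DS = V_D − V_S = 2.62 − 1.6 = 1.02 V.
V_ov = V_GS − V_th = 2.88 − 1.3 = 1.58 V.
Since V_DS = 1.02 V < V_ov = 1.58 V, the device is in the triode region.
I_D = k_n [V_ov · V_DS − ½ V_DS²] = 4.92 × [1.58 × 1.02 − 0.5 × 1.02²] = 5.37 mA.

Triode; I_D = 5.37 mA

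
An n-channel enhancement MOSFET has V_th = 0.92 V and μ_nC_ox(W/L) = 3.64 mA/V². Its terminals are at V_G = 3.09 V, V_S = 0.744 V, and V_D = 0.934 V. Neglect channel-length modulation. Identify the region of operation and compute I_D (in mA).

Triode; I_D = 0.921 mA

V_GS = V_G − V_S = 3.09 − 0.744 = 2.35 V; V_DS = V_D − V_S = 0.934 − 0.744 = 0.19 V.
V_ov = V_GS − V_th = 2.35 − 0.92 = 1.43 V.
Since V_DS = 0.19 V < V_ov = 1.43 V, the device is in the triode region.
I_D = k_n [V_ov · V_DS − ½ V_DS²] = 3.64 × [1.43 × 0.19 − 0.5 × 0.19²] = 0.921 mA.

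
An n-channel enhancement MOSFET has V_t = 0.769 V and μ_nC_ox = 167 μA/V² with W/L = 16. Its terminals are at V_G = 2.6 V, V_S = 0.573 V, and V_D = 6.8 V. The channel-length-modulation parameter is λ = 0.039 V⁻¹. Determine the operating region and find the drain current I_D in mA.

Saturation; I_D = 2.63 mA

V_GS = V_G − V_S = 2.6 − 0.573 = 2.03 V; V_DS = V_D − V_S = 6.8 − 0.573 = 6.23 V.
k_n = μ_nC_ox · (W/L) = 2.672 mA/V².
V_ov = V_GS − V_t = 2.03 − 0.769 = 1.26 V.
Since V_DS = 6.23 V ≥ V_ov = 1.26 V, the device is in saturation.
I_D = ½ k_n V_ov² (1 + λ V_DS) = 0.5 × 2.672 × 1.26² × (1 + 0.039 × 6.23) = 2.63 mA.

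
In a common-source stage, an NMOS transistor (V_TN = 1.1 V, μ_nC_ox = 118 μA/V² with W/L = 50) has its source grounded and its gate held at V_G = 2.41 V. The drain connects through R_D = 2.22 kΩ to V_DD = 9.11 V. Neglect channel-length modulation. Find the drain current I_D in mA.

I_D = 3.81 mA

V_GS = V_G = 2.41 V, so V_ov = 2.41 − 1.1 = 1.31 V.
k_n = μ_nC_ox · (W/L) = 5.9 mA/V².
Assume saturation: I_D = ½ k_n V_ov² = 0.5 × 5.9 × 1.31² = 5.06 mA, giving V_DS = V_DD − I_D R_D = 9.11 − 5.06 × 2.22 = -2.13 V.
But -2.13 V < V_ov = 1.31 V, so the device is actually in triode.
In triode I_D = k_n[V_ov V_DS − ½ V_DS²] and I_D = (V_DD − V_DS)/R_D. Equating: 6.55 V_DS² − 18.16 V_DS + 9.11 = 0, giving V_DS = 0.658 V (the root below V_ov).
I_D = (9.11 − 0.658) / 2.22 = 3.81 mA.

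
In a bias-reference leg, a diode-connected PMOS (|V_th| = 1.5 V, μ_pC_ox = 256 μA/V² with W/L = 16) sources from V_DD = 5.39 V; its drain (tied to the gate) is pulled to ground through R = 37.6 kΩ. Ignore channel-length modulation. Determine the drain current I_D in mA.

With gate tied to drain, V_SG = V_SD ≥ V_SG − |V_th|, so the device is in saturation.
k_p = μ_pC_ox · (W/L) = 4.096 mA/V².
KCL at the drain: ½ k_p (V_SG − |V_th|)² = (V_DD − V_SG)/R.
Let x = V_SG − 1.5. Then 77 x² + x − 3.89 = 0, giving x = 0.218 V (positive root), so V_SG = 1.72 V.
I_D = (V_DD − V_SG)/R = (5.39 − 1.72) / 37.6 = 0.0977 mA.

I_D = 0.0977 mA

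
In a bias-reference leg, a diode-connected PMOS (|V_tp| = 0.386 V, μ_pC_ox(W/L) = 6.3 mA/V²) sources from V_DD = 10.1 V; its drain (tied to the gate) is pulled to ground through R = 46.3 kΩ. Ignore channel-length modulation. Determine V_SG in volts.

V_SG = 0.641 V

With gate tied to drain, V_SG = V_SD ≥ V_SG − |V_tp|, so the device is in saturation.
KCL at the drain: ½ k_p (V_SG − |V_tp|)² = (V_DD − V_SG)/R.
Let x = V_SG − 0.386. Then 146 x² + x − 9.714 = 0, giving x = 0.255 V (positive root), so V_SG = 0.641 V.
I_D = (V_DD − V_SG)/R = (10.1 − 0.641) / 46.3 = 0.204 mA.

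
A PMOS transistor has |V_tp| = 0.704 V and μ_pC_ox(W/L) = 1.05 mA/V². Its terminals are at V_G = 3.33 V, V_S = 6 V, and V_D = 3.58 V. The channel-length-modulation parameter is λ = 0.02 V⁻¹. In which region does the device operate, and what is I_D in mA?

V_SG = V_S − V_G = 6 − 3.33 = 2.67 V; V_SD = V_S − V_D = 6 − 3.58 = 2.42 V.
V_ov = V_SG − |V_tp| = 2.67 − 0.704 = 1.97 V.
Since V_SD = 2.42 V ≥ V_ov = 1.97 V, the device is in saturation.
I_D = ½ k_p V_ov² (1 + λ V_SD) = 0.5 × 1.05 × 1.97² × (1 + 0.02 × 2.42) = 2.13 mA.

Saturation; I_D = 2.13 mA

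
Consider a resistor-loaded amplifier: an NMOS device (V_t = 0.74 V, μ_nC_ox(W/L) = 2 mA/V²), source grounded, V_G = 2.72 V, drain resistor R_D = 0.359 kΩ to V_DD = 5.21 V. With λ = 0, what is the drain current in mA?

V_GS = V_G = 2.72 V, so V_ov = 2.72 − 0.74 = 1.98 V.
Assume saturation: I_D = ½ k_n V_ov² = 0.5 × 2 × 1.98² = 3.92 mA, giving V_DS = V_DD − I_D R_D = 5.21 − 3.92 × 0.359 = 3.8 V.
V_DS = 3.8 V ≥ V_ov = 1.98 V, confirming saturation.

I_D = 3.92 mA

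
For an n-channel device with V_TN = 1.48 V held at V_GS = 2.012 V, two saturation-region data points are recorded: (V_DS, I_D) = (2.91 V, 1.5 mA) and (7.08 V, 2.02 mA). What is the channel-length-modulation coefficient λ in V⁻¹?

λ = 0.110 V⁻¹

With V_GS fixed, I_D ∝ (1 + λ V_DS) in saturation, so I_D2/I_D1 = (1 + λ V_DS2)/(1 + λ V_DS1).
2.02/1.5 = 1.347 = (1 + 7.08 λ)/(1 + 2.91 λ).
Solving: λ (I_D1 V_DS2 − I_D2 V_DS1) = I_D2 − I_D1, so λ = (2.02 − 1.5) / (1.5 × 7.08 − 2.02 × 2.91) = 0.52 / 4.74 = 0.11 V⁻¹.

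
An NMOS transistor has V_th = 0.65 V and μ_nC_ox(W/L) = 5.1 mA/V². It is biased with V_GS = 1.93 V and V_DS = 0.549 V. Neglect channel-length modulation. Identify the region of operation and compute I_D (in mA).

Triode; I_D = 2.82 mA

V_ov = V_GS − V_th = 1.93 − 0.65 = 1.28 V.
Since V_DS = 0.549 V < V_ov = 1.28 V, the device is in the triode region.
I_D = k_n [V_ov · V_DS − ½ V_DS²] = 5.1 × [1.28 × 0.549 − 0.5 × 0.549²] = 2.82 mA.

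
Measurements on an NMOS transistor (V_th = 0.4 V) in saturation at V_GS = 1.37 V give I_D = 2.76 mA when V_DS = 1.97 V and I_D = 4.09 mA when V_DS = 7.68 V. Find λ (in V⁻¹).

With V_GS fixed, I_D ∝ (1 + λ V_DS) in saturation, so I_D2/I_D1 = (1 + λ V_DS2)/(1 + λ V_DS1).
4.09/2.76 = 1.482 = (1 + 7.68 λ)/(1 + 1.97 λ).
Solving: λ (I_D1 V_DS2 − I_D2 V_DS1) = I_D2 − I_D1, so λ = (4.09 − 2.76) / (2.76 × 7.68 − 4.09 × 1.97) = 1.33 / 13.1 = 0.101 V⁻¹.

λ = 0.101 V⁻¹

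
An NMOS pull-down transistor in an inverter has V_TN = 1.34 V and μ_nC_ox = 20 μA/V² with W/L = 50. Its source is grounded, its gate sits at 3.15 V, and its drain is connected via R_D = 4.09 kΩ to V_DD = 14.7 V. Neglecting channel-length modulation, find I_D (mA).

V_GS = V_G = 3.15 V, so V_ov = 3.15 − 1.34 = 1.81 V.
k_n = μ_nC_ox · (W/L) = 1 mA/V².
Assume saturation: I_D = ½ k_n V_ov² = 0.5 × 1 × 1.81² = 1.64 mA, giving V_DS = V_DD − I_D R_D = 14.7 − 1.64 × 4.09 = 8 V.
V_DS = 8 V ≥ V_ov = 1.81 V, confirming saturation.

I_D = 1.64 mA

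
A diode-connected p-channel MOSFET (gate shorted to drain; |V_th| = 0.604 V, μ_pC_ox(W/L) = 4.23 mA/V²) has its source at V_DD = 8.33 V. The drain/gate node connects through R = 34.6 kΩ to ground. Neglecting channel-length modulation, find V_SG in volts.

With gate tied to drain, V_SG = V_SD ≥ V_SG − |V_th|, so the device is in saturation.
KCL at the drain: ½ k_p (V_SG − |V_th|)² = (V_DD − V_SG)/R.
Let x = V_SG − 0.604. Then 73.2 x² + x − 7.726 = 0, giving x = 0.318 V (positive root), so V_SG = 0.922 V.
I_D = (V_DD − V_SG)/R = (8.33 − 0.922) / 34.6 = 0.214 mA.

V_SG = 0.922 V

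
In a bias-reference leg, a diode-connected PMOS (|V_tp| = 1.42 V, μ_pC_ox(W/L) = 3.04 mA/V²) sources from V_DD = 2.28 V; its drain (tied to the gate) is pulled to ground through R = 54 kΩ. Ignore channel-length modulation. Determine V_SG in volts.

With gate tied to drain, V_SG = V_SD ≥ V_SG − |V_tp|, so the device is in saturation.
KCL at the drain: ½ k_p (V_SG − |V_tp|)² = (V_DD − V_SG)/R.
Let x = V_SG − 1.42. Then 82.1 x² + x − 0.86 = 0, giving x = 0.0964 V (positive root), so V_SG = 1.52 V.
I_D = (V_DD − V_SG)/R = (2.28 − 1.52) / 54 = 0.0141 mA.

V_SG = 1.52 V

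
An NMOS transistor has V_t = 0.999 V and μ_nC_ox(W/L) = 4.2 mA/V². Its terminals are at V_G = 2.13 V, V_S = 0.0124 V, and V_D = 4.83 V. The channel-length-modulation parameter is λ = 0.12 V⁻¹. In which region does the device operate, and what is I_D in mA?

V_GS = V_G − V_S = 2.13 − 0.0124 = 2.12 V; V_DS = V_D − V_S = 4.83 − 0.0124 = 4.82 V.
V_ov = V_GS − V_t = 2.12 − 0.999 = 1.12 V.
Since V_DS = 4.82 V ≥ V_ov = 1.12 V, the device is in saturation.
I_D = ½ k_n V_ov² (1 + λ V_DS) = 0.5 × 4.2 × 1.12² × (1 + 0.12 × 4.82) = 4.15 mA.

Saturation; I_D = 4.15 mA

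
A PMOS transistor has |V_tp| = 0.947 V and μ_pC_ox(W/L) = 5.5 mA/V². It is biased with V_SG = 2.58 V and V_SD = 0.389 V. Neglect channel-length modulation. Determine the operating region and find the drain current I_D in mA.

V_ov = V_SG − |V_tp| = 2.58 − 0.947 = 1.63 V.
Since V_SD = 0.389 V < V_ov = 1.63 V, the device is in the triode region.
I_D = k_p [V_ov · V_SD − ½ V_SD²] = 5.5 × [1.63 × 0.389 − 0.5 × 0.389²] = 3.08 mA.

Triode; I_D = 3.08 mA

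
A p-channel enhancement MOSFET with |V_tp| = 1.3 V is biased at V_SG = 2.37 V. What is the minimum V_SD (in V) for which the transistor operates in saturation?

V_SD,sat = 1.07 V

The boundary between triode and saturation is V_SD = V_SG − |V_tp| = V_ov.
V_ov = 2.37 − 1.3 = 1.07 V.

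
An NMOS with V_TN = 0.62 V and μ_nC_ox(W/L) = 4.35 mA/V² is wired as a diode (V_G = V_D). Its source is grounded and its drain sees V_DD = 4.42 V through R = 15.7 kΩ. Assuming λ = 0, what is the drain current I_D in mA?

I_D = 0.222 mA

With gate tied to drain, V_GS = V_DS ≥ V_GS − V_TN, so the device is in saturation.
KCL at the drain: ½ k_n (V_GS − V_TN)² = (V_DD − V_GS)/R.
Let x = V_GS − 0.62. Then 34.1 x² + x − 3.8 = 0, giving x = 0.319 V (positive root), so V_GS = 0.939 V.
I_D = (V_DD − V_GS)/R = (4.42 − 0.939) / 15.7 = 0.222 mA.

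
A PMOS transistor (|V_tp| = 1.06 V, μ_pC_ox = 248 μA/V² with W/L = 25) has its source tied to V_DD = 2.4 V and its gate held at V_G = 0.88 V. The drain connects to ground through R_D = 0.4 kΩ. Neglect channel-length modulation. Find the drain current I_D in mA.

I_D = 0.656 mA

V_SG = V_DD − V_G = 2.4 − 0.88 = 1.52 V, so V_ov = 1.52 − 1.06 = 0.46 V.
k_p = μ_pC_ox · (W/L) = 6.2 mA/V².
Assume saturation: I_D = ½ k_p V_ov² = 0.5 × 6.2 × 0.46² = 0.656 mA, giving V_SD = V_DD − I_D R_D = 2.4 − 0.656 × 0.4 = 2.14 V.
V_SD = 2.14 V ≥ V_ov = 0.46 V, confirming saturation.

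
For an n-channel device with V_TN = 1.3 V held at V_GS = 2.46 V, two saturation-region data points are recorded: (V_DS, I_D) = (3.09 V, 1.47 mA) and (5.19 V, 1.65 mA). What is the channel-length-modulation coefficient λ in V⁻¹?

With V_GS fixed, I_D ∝ (1 + λ V_DS) in saturation, so I_D2/I_D1 = (1 + λ V_DS2)/(1 + λ V_DS1).
1.65/1.47 = 1.122 = (1 + 5.19 λ)/(1 + 3.09 λ).
Solving: λ (I_D1 V_DS2 − I_D2 V_DS1) = I_D2 − I_D1, so λ = (1.65 − 1.47) / (1.47 × 5.19 − 1.65 × 3.09) = 0.18 / 2.53 = 0.0711 V⁻¹.

λ = 0.0711 V⁻¹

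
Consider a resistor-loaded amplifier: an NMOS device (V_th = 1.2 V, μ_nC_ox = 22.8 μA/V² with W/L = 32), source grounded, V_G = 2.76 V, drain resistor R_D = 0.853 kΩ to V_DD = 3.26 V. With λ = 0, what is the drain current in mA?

V_GS = V_G = 2.76 V, so V_ov = 2.76 − 1.2 = 1.56 V.
k_n = μ_nC_ox · (W/L) = 0.7296 mA/V².
Assume saturation: I_D = ½ k_n V_ov² = 0.5 × 0.7296 × 1.56² = 0.888 mA, giving V_DS = V_DD − I_D R_D = 3.26 − 0.888 × 0.853 = 2.5 V.
V_DS = 2.5 V ≥ V_ov = 1.56 V, confirming saturation.

I_D = 0.888 mA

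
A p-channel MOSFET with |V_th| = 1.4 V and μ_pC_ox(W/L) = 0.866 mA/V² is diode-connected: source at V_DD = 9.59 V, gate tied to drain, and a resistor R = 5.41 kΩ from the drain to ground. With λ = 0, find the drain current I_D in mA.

I_D = 1.21 mA

With gate tied to drain, V_SG = V_SD ≥ V_SG − |V_th|, so the device is in saturation.
KCL at the drain: ½ k_p (V_SG − |V_th|)² = (V_DD − V_SG)/R.
Let x = V_SG − 1.4. Then 2.34 x² + x − 8.19 = 0, giving x = 1.67 V (positive root), so V_SG = 3.07 V.
I_D = (V_DD − V_SG)/R = (9.59 − 3.07) / 5.41 = 1.21 mA.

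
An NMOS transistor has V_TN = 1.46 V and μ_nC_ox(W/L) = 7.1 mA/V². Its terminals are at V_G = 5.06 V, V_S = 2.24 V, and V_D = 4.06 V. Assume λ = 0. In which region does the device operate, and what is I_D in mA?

Saturation; I_D = 6.57 mA

V_GS = V_G − V_S = 5.06 − 2.24 = 2.82 V; V_DS = V_D − V_S = 4.06 − 2.24 = 1.82 V.
V_ov = V_GS − V_TN = 2.82 − 1.46 = 1.36 V.
Since V_DS = 1.82 V ≥ V_ov = 1.36 V, the device is in saturation.
I_D = ½ k_n V_ov² = 0.5 × 7.1 × 1.36² = 6.57 mA.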